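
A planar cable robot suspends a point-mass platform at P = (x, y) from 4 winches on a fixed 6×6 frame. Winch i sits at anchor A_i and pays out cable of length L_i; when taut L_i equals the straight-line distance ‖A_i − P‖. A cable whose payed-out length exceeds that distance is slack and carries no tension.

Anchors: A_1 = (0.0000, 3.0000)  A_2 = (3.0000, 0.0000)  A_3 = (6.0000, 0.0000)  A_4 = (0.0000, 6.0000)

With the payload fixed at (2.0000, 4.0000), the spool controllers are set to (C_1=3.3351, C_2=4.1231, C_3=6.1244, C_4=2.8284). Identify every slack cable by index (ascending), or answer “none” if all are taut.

1, 3

i=1: geometric 2.2361 vs commanded 3.3351 ⇒ slack
i=2: geometric 4.1231 vs commanded 4.1231 ⇒ taut
i=3: geometric 5.6569 vs commanded 6.1244 ⇒ slack
i=4: geometric 2.8284 vs commanded 2.8284 ⇒ taut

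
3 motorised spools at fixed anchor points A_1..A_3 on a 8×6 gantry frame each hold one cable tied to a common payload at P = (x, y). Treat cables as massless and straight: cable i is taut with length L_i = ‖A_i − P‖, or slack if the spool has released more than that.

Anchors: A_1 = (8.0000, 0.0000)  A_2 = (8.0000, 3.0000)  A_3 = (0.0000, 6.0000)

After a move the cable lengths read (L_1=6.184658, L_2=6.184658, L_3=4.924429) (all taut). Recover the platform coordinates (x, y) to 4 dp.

each cable: (A_i−P)·(A_i−P) = L_i²; let q_i = ‖A_i‖²−L_i²
q_1 = 64.0000+0.0000−38.2500 = 25.7500
row 1: 0.0000x − 6.0000y = -9.0000  (q_2=34.7500)
row 2: 16.0000x − 12.0000y = 14.0000  (q_3=11.7500)
Cramer on rows 1–2 → x = 2.0000, y = 1.5000

(2.0000, 1.5000)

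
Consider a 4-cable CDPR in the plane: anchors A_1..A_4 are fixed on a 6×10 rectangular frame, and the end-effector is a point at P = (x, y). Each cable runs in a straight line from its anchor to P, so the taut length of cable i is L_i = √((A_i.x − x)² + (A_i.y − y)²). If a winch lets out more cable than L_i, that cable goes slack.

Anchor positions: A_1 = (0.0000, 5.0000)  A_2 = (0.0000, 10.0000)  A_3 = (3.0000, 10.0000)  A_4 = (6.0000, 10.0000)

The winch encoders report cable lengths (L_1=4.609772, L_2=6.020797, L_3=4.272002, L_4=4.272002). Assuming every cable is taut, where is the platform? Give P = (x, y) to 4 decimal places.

(4.5000, 6.0000)

expand ‖A_i−P‖²=L_i² and subtract eq 1 (c_i ≔ ‖A_i‖²−L_i²)
c_1 = 0.0000+25.0000−21.2500 = 3.7500
eq1−eq2 → [0.0000  -10.0000]·P = -60.0000
eq1−eq3 → [-6.0000  -10.0000]·P = -87.0000
eq1−eq4 → [-12.0000  -10.0000]·P = -114.0000
2×2 solve → P = (4.5000, 6.0000)
check cable 4: ‖A_4−P‖² = 18.2500 ≈ L_4² = 18.2500 ✓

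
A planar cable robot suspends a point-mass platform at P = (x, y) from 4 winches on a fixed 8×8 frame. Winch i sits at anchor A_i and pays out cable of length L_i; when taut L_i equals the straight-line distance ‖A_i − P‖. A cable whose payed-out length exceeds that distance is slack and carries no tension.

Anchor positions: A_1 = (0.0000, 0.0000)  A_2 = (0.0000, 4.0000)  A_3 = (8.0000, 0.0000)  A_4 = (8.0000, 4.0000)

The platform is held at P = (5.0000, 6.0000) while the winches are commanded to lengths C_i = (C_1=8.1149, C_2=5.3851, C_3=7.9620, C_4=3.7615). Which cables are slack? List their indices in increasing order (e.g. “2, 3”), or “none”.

cable 1: √((-5.0000)²+(-6.0000)²)=7.8102, C_1=8.1149: slack
cable 2: √((-5.0000)²+(-2.0000)²)=5.3852, C_2=5.3851: taut
cable 3: √((3.0000)²+(-6.0000)²)=6.7082, C_3=7.9620: slack
cable 4: √((3.0000)²+(-2.0000)²)=3.6056, C_4=3.7615: slack

1, 3, 4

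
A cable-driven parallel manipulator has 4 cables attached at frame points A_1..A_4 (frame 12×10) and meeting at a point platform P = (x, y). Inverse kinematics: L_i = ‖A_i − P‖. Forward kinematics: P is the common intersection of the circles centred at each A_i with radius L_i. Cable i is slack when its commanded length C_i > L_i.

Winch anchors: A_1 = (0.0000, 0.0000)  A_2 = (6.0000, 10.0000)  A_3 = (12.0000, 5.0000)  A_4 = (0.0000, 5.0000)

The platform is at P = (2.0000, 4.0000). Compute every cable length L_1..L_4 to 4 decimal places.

cable 1: Δx=-2.0000, Δy=-4.0000; L_1 = √(Δx²+Δy²) = 4.4721
cable 2: Δx=4.0000, Δy=6.0000; L_2 = √(Δx²+Δy²) = 7.2111
cable 3: Δx=10.0000, Δy=1.0000; L_3 = √(Δx²+Δy²) = 10.0499
cable 4: Δx=-2.0000, Δy=1.0000; L_4 = √(Δx²+Δy²) = 2.2361

(4.4721, 7.2111, 10.0499, 2.2361)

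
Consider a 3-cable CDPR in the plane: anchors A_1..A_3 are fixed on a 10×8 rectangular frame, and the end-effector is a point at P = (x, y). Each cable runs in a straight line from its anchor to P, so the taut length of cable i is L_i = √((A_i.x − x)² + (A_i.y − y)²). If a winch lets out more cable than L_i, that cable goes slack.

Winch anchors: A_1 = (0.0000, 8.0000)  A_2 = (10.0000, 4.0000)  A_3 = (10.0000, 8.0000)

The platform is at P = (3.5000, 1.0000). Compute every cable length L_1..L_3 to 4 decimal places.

L_1: Δ = A_1−P = (-3.5000, 7.0000) → ‖Δ‖ = √61.2500 = 7.8262
L_2: Δ = A_2−P = (6.5000, 3.0000) → ‖Δ‖ = √51.2500 = 7.1589
L_3: Δ = A_3−P = (6.5000, 7.0000) → ‖Δ‖ = √91.2500 = 9.5525

(7.8262, 7.1589, 9.5525)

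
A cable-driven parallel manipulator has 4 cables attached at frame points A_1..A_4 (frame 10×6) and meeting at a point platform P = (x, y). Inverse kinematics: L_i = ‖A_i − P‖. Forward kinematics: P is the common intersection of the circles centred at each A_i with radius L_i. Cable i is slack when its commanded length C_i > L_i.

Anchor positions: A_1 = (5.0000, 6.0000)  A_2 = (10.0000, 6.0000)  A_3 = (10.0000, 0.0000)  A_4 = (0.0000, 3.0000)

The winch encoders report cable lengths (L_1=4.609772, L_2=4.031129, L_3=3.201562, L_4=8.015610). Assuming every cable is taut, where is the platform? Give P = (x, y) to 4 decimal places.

expand ‖A_i−P‖²=L_i² and subtract eq 1 (k_i ≔ ‖A_i‖²−L_i²)
k_1 = 25.0000+36.0000−21.2500 = 39.7500
eq1−eq2 → [-10.0000  0.0000]·P = -80.0000
eq1−eq3 → [-10.0000  12.0000]·P = -50.0000
eq1−eq4 → [10.0000  6.0000]·P = 95.0000
2×2 solve → P = (8.0000, 2.5000)
check cable 4: ‖A_4−P‖² = 64.2500 ≈ L_4² = 64.2500 ✓

(8.0000, 2.5000)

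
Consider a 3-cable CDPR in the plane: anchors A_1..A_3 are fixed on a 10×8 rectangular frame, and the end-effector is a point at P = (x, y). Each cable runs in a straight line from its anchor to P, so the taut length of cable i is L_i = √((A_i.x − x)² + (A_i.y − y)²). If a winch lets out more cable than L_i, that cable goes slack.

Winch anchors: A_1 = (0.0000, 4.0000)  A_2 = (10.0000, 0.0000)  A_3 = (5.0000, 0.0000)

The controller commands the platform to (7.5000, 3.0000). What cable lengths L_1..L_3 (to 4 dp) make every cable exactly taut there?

(7.5664, 3.9051, 3.9051)

L_1 = √((0.0000−7.5000)² + (4.0000−3.0000)²) = 7.5664
L_2 = √((10.0000−7.5000)² + (0.0000−3.0000)²) = 3.9051
L_3 = √((5.0000−7.5000)² + (0.0000−3.0000)²) = 3.9051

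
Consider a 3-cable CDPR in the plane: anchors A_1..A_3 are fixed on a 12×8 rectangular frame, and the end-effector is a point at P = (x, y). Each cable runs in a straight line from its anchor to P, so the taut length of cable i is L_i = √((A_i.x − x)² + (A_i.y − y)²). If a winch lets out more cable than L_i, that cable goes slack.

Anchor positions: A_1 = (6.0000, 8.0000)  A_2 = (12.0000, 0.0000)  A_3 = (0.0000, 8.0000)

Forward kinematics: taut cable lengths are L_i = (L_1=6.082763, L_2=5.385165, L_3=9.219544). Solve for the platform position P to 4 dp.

circle eqns → linear via eq_j − eq_1; set c_j = A_j·A_j − L_j²
c_1 = 36.0000+64.0000−37.0000 = 63.0000
-12.0000·x + 16.0000·y = c_1−c_2 = -52.0000
12.0000·x + 0.0000·y = c_1−c_3 = 84.0000
solve first two rows → x=7.0000, y=2.0000

(7.0000, 2.0000)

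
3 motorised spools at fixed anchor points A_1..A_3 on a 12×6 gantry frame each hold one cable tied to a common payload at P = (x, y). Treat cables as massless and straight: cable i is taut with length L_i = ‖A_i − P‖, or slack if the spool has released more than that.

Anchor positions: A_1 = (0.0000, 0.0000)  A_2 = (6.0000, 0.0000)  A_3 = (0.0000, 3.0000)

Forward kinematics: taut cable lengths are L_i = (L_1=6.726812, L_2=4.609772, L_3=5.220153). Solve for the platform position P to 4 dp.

each cable: (A_i−P)·(A_i−P) = L_i²; let c_i = ‖A_i‖²−L_i²
c_1 = 0.0000+0.0000−45.2500 = -45.2500
row 1: -12.0000x + 0.0000y = -60.0000  (c_2=14.7500)
row 2: 0.0000x − 6.0000y = -27.0000  (c_3=-18.2500)
Cramer on rows 1–2 → x = 5.0000, y = 4.5000

(5.0000, 4.5000)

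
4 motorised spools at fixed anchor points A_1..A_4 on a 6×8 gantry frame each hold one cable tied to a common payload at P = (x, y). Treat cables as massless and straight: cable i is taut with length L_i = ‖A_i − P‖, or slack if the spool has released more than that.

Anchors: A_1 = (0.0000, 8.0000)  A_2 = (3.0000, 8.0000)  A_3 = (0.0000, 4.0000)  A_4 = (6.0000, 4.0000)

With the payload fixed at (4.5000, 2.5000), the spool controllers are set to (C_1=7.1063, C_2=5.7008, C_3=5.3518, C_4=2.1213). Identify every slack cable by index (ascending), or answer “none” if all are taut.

3

cable 1: L_1 = ‖A_1−P‖ = 7.1063;  C_1 = 7.1063 → taut
cable 2: L_2 = ‖A_2−P‖ = 5.7009;  C_2 = 5.7008 → taut
cable 3: L_3 = ‖A_3−P‖ = 4.7434;  C_3 = 5.3518 → slack
cable 4: L_4 = ‖A_4−P‖ = 2.1213;  C_4 = 2.1213 → taut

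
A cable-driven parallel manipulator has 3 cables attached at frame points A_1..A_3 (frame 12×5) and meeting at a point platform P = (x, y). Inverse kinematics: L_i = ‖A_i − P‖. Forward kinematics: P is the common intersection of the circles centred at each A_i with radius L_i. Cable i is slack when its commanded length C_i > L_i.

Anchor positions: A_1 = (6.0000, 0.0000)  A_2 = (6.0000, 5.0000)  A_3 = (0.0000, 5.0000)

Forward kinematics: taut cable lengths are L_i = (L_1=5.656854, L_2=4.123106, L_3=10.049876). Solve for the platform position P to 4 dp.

circle eqns → linear via eq_j − eq_1; set q_j = A_j·A_j − L_j²
q_1 = 36.0000+0.0000−32.0000 = 4.0000
0.0000·x − 10.0000·y = q_1−q_2 = -40.0000
12.0000·x − 10.0000·y = q_1−q_3 = 80.0000
solve first two rows → x=10.0000, y=4.0000

(10.0000, 4.0000)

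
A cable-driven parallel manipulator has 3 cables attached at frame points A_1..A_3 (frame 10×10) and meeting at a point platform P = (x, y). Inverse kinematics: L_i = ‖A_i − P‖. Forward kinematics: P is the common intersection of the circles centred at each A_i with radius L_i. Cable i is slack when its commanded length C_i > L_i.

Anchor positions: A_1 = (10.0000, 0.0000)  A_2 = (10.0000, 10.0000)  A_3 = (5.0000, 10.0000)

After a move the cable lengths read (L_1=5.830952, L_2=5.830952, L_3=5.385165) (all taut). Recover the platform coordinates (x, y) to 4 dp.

(7.0000, 5.0000)

circle eqns → linear via eq_j − eq_1; set q_j = A_j·A_j − L_j²
q_1 = 100.0000+0.0000−34.0000 = 66.0000
0.0000·x − 20.0000·y = q_1−q_2 = -100.0000
10.0000·x − 20.0000·y = q_1−q_3 = -30.0000
solve first two rows → x=7.0000, y=5.0000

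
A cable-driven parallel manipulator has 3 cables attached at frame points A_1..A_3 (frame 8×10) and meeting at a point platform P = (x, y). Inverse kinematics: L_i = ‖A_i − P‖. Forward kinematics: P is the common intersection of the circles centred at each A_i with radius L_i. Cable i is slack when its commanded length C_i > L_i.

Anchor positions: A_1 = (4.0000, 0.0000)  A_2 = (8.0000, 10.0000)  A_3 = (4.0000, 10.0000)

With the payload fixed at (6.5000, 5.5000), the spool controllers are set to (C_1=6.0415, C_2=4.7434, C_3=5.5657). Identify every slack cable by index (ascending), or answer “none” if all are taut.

i=1: geometric 6.0415 vs commanded 6.0415 ⇒ taut
i=2: geometric 4.7434 vs commanded 4.7434 ⇒ taut
i=3: geometric 5.1478 vs commanded 5.5657 ⇒ slack

3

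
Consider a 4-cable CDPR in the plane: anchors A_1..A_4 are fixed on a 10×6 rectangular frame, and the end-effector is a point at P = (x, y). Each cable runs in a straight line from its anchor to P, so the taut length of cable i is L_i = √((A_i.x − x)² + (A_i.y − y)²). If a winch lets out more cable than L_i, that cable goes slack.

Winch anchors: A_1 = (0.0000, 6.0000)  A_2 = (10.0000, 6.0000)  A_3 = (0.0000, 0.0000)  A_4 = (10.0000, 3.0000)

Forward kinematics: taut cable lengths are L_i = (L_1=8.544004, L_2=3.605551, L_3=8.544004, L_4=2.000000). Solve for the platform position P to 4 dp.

(8.0000, 3.0000)

each cable: (A_i−P)·(A_i−P) = L_i²; let q_i = ‖A_i‖²−L_i²
q_1 = 0.0000+36.0000−73.0000 = -37.0000
row 1: -20.0000x + 0.0000y = -160.0000  (q_2=123.0000)
row 2: 0.0000x + 12.0000y = 36.0000  (q_3=-73.0000)
row 3: -20.0000x + 6.0000y = -142.0000  (q_4=105.0000)
Cramer on rows 1–2 → x = 8.0000, y = 3.0000
check cable 4: ‖A_4−P‖² = 4.0000 ≈ L_4² = 4.0000 ✓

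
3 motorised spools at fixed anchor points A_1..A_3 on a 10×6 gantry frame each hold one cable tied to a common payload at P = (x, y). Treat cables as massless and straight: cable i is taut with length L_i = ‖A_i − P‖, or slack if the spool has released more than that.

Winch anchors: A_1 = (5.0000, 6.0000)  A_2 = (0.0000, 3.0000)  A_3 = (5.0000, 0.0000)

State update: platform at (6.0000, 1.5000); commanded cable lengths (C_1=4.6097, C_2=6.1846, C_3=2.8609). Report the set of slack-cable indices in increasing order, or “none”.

i=1: geometric 4.6098 vs commanded 4.6097 ⇒ taut
i=2: geometric 6.1847 vs commanded 6.1846 ⇒ taut
i=3: geometric 1.8028 vs commanded 2.8609 ⇒ slack

3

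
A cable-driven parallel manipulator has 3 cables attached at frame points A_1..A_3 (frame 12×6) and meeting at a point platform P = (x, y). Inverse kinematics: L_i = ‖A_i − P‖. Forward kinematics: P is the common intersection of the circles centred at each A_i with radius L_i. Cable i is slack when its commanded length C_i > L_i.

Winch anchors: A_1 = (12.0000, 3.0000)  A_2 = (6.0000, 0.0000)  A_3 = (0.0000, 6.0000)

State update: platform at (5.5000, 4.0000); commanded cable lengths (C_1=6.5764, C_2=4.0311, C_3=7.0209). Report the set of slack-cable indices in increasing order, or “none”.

cable 1: L_1 = ‖A_1−P‖ = 6.5765;  C_1 = 6.5764 → taut
cable 2: L_2 = ‖A_2−P‖ = 4.0311;  C_2 = 4.0311 → taut
cable 3: L_3 = ‖A_3−P‖ = 5.8523;  C_3 = 7.0209 → slack

3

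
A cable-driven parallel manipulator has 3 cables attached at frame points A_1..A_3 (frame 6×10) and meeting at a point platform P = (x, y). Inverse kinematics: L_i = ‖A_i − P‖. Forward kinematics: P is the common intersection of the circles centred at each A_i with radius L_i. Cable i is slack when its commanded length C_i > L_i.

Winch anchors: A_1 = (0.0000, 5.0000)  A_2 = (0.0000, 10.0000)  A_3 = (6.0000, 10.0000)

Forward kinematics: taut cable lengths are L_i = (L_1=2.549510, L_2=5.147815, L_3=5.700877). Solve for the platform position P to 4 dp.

expand ‖A_i−P‖²=L_i² and subtract eq 1 (c_i ≔ ‖A_i‖²−L_i²)
c_1 = 0.0000+25.0000−6.5000 = 18.5000
eq1−eq2 → [0.0000  -10.0000]·P = -55.0000
eq1−eq3 → [-12.0000  -10.0000]·P = -85.0000
2×2 solve → P = (2.5000, 5.5000)

(2.5000, 5.5000)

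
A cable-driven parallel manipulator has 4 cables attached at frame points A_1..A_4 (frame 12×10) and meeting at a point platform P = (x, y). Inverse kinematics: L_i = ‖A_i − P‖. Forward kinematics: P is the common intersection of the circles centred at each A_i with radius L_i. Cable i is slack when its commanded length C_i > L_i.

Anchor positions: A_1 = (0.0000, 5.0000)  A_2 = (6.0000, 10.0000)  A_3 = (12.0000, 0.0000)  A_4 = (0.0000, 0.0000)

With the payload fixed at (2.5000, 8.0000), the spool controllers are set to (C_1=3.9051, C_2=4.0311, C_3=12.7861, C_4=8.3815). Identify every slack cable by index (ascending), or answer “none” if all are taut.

3

cable 1: √((-2.5000)²+(-3.0000)²)=3.9051, C_1=3.9051: taut
cable 2: √((3.5000)²+(2.0000)²)=4.0311, C_2=4.0311: taut
cable 3: √((9.5000)²+(-8.0000)²)=12.4197, C_3=12.7861: slack
cable 4: √((-2.5000)²+(-8.0000)²)=8.3815, C_4=8.3815: taut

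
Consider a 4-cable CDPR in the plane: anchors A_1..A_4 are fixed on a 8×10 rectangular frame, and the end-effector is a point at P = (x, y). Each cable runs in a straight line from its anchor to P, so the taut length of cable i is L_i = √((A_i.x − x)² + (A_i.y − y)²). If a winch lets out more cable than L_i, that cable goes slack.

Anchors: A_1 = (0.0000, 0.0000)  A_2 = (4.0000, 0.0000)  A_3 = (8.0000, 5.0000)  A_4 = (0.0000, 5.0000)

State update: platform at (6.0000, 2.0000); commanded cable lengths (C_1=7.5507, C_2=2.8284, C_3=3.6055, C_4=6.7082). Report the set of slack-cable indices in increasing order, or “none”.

cable 1: L_1 = ‖A_1−P‖ = 6.3246;  C_1 = 7.5507 → slack
cable 2: L_2 = ‖A_2−P‖ = 2.8284;  C_2 = 2.8284 → taut
cable 3: L_3 = ‖A_3−P‖ = 3.6056;  C_3 = 3.6055 → taut
cable 4: L_4 = ‖A_4−P‖ = 6.7082;  C_4 = 6.7082 → taut

1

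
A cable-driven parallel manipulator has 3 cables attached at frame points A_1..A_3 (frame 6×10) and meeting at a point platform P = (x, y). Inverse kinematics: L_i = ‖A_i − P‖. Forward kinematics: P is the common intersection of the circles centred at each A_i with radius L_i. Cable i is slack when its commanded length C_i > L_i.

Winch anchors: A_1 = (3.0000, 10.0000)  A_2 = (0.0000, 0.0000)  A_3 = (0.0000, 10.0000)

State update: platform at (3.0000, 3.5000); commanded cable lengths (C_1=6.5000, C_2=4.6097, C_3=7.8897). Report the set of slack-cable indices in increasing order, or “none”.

i=1: geometric 6.5000 vs commanded 6.5000 ⇒ taut
i=2: geometric 4.6098 vs commanded 4.6097 ⇒ taut
i=3: geometric 7.1589 vs commanded 7.8897 ⇒ slack

3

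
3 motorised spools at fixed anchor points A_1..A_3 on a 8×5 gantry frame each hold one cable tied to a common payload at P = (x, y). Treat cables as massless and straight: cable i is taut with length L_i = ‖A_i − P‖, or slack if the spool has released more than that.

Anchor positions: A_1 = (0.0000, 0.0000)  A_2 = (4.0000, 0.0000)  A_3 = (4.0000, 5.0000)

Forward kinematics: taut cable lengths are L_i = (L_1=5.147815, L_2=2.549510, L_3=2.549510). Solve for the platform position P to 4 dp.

each cable: (A_i−P)·(A_i−P) = L_i²; let q_i = ‖A_i‖²−L_i²
q_1 = 0.0000+0.0000−26.5000 = -26.5000
row 1: -8.0000x + 0.0000y = -36.0000  (q_2=9.5000)
row 2: -8.0000x − 10.0000y = -61.0000  (q_3=34.5000)
Cramer on rows 1–2 → x = 4.5000, y = 2.5000

(4.5000, 2.5000)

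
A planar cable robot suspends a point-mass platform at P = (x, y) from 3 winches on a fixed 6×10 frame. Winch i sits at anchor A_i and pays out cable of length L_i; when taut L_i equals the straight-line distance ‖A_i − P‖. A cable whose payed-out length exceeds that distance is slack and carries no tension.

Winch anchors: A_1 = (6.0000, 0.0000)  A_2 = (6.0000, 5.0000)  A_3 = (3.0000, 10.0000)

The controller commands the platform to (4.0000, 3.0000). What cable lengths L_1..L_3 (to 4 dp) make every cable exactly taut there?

(3.6056, 2.8284, 7.0711)

L_1 = √((6.0000−4.0000)² + (0.0000−3.0000)²) = 3.6056
L_2 = √((6.0000−4.0000)² + (5.0000−3.0000)²) = 2.8284
L_3 = √((3.0000−4.0000)² + (10.0000−3.0000)²) = 7.0711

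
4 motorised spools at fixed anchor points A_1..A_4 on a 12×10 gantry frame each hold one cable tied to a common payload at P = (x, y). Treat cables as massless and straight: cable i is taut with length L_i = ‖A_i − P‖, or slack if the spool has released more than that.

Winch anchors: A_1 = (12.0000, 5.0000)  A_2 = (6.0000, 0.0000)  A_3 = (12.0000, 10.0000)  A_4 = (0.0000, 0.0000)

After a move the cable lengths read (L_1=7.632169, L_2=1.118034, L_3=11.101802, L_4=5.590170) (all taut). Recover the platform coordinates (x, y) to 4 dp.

(5.5000, 1.0000)

circle eqns → linear via eq_j − eq_1; set q_j = A_j·A_j − L_j²
q_1 = 144.0000+25.0000−58.2500 = 110.7500
12.0000·x + 10.0000·y = q_1−q_2 = 76.0000
0.0000·x − 10.0000·y = q_1−q_3 = -10.0000
24.0000·x + 10.0000·y = q_1−q_4 = 142.0000
solve first two rows → x=5.5000, y=1.0000
check cable 4: ‖A_4−P‖² = 31.2500 ≈ L_4² = 31.2500 ✓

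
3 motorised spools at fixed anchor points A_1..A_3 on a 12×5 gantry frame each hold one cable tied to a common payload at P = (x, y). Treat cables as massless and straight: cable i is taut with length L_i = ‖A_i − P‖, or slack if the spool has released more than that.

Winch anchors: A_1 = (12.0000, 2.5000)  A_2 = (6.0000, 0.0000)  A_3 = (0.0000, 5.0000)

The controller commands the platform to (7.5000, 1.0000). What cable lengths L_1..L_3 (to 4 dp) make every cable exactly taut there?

(4.7434, 1.8028, 8.5000)

cable 1: Δx=4.5000, Δy=1.5000; L_1 = √(Δx²+Δy²) = 4.7434
cable 2: Δx=-1.5000, Δy=-1.0000; L_2 = √(Δx²+Δy²) = 1.8028
cable 3: Δx=-7.5000, Δy=4.0000; L_3 = √(Δx²+Δy²) = 8.5000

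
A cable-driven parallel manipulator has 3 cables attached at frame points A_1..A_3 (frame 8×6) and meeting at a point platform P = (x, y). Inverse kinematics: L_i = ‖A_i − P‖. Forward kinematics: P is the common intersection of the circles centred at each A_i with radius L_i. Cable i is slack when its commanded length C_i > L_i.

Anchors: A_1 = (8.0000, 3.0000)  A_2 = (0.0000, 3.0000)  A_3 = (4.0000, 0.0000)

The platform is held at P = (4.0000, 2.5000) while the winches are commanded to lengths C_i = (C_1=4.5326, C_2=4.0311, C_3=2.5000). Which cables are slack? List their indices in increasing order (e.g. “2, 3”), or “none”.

1

cable 1: √((4.0000)²+(0.5000)²)=4.0311, C_1=4.5326: slack
cable 2: √((-4.0000)²+(0.5000)²)=4.0311, C_2=4.0311: taut
cable 3: √((0.0000)²+(-2.5000)²)=2.5000, C_3=2.5000: taut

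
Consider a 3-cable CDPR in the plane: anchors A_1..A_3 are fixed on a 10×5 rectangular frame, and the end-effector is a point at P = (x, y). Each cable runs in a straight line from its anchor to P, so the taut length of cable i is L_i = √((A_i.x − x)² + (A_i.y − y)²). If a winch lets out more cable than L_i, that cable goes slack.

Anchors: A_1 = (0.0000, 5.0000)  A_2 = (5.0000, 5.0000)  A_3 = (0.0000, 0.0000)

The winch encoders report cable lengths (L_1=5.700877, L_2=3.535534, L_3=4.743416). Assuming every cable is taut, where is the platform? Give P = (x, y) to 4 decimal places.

circle eqns → linear via eq_j − eq_1; set q_j = A_j·A_j − L_j²
q_1 = 0.0000+25.0000−32.5000 = -7.5000
-10.0000·x + 0.0000·y = q_1−q_2 = -45.0000
0.0000·x + 10.0000·y = q_1−q_3 = 15.0000
solve first two rows → x=4.5000, y=1.5000

(4.5000, 1.5000)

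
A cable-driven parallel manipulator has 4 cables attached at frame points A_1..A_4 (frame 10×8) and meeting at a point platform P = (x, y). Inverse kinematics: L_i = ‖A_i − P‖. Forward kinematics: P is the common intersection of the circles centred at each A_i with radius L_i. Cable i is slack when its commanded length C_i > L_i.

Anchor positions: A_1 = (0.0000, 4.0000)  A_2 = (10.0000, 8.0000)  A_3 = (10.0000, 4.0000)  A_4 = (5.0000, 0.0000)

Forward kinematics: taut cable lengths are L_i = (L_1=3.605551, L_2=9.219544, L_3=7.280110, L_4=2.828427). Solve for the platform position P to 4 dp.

(3.0000, 2.0000)

each cable: (A_i−P)·(A_i−P) = L_i²; let k_i = ‖A_i‖²−L_i²
k_1 = 0.0000+16.0000−13.0000 = 3.0000
row 1: -20.0000x − 8.0000y = -76.0000  (k_2=79.0000)
row 2: -20.0000x + 0.0000y = -60.0000  (k_3=63.0000)
row 3: -10.0000x + 8.0000y = -14.0000  (k_4=17.0000)
Cramer on rows 1–2 → x = 3.0000, y = 2.0000
check cable 4: ‖A_4−P‖² = 8.0000 ≈ L_4² = 8.0000 ✓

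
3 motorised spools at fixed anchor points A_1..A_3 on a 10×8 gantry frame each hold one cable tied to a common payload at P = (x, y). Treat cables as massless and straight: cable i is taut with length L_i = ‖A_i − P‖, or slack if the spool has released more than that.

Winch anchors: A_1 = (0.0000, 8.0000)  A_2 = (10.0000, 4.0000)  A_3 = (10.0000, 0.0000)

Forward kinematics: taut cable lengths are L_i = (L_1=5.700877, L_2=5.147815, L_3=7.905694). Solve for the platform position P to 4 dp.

(5.5000, 6.5000)

each cable: (A_i−P)·(A_i−P) = L_i²; let q_i = ‖A_i‖²−L_i²
q_1 = 0.0000+64.0000−32.5000 = 31.5000
row 1: -20.0000x + 8.0000y = -58.0000  (q_2=89.5000)
row 2: -20.0000x + 16.0000y = -6.0000  (q_3=37.5000)
Cramer on rows 1–2 → x = 5.5000, y = 6.5000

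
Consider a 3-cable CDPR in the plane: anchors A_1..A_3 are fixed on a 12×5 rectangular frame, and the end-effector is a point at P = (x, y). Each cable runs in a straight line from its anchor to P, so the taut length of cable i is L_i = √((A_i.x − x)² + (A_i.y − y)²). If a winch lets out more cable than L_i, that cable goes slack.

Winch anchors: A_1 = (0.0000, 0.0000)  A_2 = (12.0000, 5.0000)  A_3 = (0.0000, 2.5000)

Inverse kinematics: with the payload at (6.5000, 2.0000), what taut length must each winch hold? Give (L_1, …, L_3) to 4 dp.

(6.8007, 6.2650, 6.5192)

cable 1: Δx=-6.5000, Δy=-2.0000; L_1 = √(Δx²+Δy²) = 6.8007
cable 2: Δx=5.5000, Δy=3.0000; L_2 = √(Δx²+Δy²) = 6.2650
cable 3: Δx=-6.5000, Δy=0.5000; L_3 = √(Δx²+Δy²) = 6.5192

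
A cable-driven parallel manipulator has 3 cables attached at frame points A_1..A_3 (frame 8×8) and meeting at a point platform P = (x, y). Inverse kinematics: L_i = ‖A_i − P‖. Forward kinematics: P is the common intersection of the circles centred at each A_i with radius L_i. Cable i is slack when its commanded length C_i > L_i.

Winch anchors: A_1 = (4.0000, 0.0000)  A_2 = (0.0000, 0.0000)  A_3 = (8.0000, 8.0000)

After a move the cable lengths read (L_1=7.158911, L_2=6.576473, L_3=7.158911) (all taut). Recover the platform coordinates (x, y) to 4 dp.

(1.0000, 6.5000)

circle eqns → linear via eq_j − eq_1; set q_j = A_j·A_j − L_j²
q_1 = 16.0000+0.0000−51.2500 = -35.2500
8.0000·x + 0.0000·y = q_1−q_2 = 8.0000
-8.0000·x − 16.0000·y = q_1−q_3 = -112.0000
solve first two rows → x=1.0000, y=6.5000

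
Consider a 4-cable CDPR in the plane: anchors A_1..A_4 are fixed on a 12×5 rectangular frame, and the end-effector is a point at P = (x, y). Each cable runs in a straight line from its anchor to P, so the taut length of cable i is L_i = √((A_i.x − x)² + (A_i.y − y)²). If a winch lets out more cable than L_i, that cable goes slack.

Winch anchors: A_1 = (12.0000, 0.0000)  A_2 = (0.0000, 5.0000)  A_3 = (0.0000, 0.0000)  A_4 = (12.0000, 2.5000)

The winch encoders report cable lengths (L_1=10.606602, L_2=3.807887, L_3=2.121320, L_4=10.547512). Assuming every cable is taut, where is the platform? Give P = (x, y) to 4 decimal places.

expand ‖A_i−P‖²=L_i² and subtract eq 1 (q_i ≔ ‖A_i‖²−L_i²)
q_1 = 144.0000+0.0000−112.5000 = 31.5000
eq1−eq2 → [24.0000  -10.0000]·P = 21.0000
eq1−eq3 → [24.0000  0.0000]·P = 36.0000
eq1−eq4 → [0.0000  -5.0000]·P = -7.5000
2×2 solve → P = (1.5000, 1.5000)
check cable 4: ‖A_4−P‖² = 111.2500 ≈ L_4² = 111.2500 ✓

(1.5000, 1.5000)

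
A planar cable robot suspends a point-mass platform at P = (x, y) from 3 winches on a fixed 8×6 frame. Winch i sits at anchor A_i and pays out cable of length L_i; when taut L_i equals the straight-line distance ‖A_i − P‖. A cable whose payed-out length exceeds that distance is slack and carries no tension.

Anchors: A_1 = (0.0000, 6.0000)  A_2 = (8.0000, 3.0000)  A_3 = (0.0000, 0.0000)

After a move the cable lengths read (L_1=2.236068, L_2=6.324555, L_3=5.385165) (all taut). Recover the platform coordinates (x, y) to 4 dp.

(2.0000, 5.0000)

circle eqns → linear via eq_j − eq_1; set q_j = A_j·A_j − L_j²
q_1 = 0.0000+36.0000−5.0000 = 31.0000
-16.0000·x + 6.0000·y = q_1−q_2 = -2.0000
0.0000·x + 12.0000·y = q_1−q_3 = 60.0000
solve first two rows → x=2.0000, y=5.0000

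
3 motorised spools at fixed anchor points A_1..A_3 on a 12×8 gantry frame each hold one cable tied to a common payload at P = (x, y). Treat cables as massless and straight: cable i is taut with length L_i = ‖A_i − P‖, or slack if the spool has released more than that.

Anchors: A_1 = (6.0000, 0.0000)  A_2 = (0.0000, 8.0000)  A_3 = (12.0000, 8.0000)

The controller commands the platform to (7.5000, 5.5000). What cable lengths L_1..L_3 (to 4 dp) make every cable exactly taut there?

L_1 = √((6.0000−7.5000)² + (0.0000−5.5000)²) = 5.7009
L_2 = √((0.0000−7.5000)² + (8.0000−5.5000)²) = 7.9057
L_3 = √((12.0000−7.5000)² + (8.0000−5.5000)²) = 5.1478

(5.7009, 7.9057, 5.1478)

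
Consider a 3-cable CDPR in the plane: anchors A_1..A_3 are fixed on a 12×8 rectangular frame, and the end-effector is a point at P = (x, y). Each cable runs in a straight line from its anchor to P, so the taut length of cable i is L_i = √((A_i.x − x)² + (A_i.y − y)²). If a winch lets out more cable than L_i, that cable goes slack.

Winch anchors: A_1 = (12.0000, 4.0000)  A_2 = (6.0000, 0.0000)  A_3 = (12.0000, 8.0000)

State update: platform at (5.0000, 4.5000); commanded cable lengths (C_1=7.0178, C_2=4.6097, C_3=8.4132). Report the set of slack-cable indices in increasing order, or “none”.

3

cable 1: √((7.0000)²+(-0.5000)²)=7.0178, C_1=7.0178: taut
cable 2: √((1.0000)²+(-4.5000)²)=4.6098, C_2=4.6097: taut
cable 3: √((7.0000)²+(3.5000)²)=7.8262, C_3=8.4132: slack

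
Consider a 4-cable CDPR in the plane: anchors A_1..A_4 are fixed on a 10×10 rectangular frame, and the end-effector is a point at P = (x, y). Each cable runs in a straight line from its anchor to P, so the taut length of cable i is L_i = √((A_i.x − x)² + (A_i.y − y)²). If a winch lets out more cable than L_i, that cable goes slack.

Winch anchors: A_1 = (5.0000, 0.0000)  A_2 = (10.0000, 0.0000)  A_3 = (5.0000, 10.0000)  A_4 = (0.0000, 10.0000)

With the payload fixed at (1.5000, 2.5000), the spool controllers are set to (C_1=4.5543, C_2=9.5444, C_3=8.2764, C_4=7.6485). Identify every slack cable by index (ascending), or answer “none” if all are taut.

1, 2

cable 1: L_1 = ‖A_1−P‖ = 4.3012;  C_1 = 4.5543 → slack
cable 2: L_2 = ‖A_2−P‖ = 8.8600;  C_2 = 9.5444 → slack
cable 3: L_3 = ‖A_3−P‖ = 8.2765;  C_3 = 8.2764 → taut
cable 4: L_4 = ‖A_4−P‖ = 7.6485;  C_4 = 7.6485 → taut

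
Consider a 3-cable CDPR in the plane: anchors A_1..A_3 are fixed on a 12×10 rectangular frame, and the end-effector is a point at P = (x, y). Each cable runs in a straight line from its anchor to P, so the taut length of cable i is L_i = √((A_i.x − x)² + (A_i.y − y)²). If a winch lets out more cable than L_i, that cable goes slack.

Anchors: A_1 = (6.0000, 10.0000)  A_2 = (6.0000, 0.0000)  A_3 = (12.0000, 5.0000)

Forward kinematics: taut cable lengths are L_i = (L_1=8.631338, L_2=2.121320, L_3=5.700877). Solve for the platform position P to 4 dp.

expand ‖A_i−P‖²=L_i² and subtract eq 1 (c_i ≔ ‖A_i‖²−L_i²)
c_1 = 36.0000+100.0000−74.5000 = 61.5000
eq1−eq2 → [0.0000  20.0000]·P = 30.0000
eq1−eq3 → [-12.0000  10.0000]·P = -75.0000
2×2 solve → P = (7.5000, 1.5000)

(7.5000, 1.5000)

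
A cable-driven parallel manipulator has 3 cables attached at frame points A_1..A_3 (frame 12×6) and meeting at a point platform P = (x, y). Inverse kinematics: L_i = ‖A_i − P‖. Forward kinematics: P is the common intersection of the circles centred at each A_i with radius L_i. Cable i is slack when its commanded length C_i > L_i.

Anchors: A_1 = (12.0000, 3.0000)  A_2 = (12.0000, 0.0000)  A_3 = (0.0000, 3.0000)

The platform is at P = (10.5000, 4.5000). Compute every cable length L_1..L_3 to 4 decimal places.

(2.1213, 4.7434, 10.6066)

L_1 = √((12.0000−10.5000)² + (3.0000−4.5000)²) = 2.1213
L_2 = √((12.0000−10.5000)² + (0.0000−4.5000)²) = 4.7434
L_3 = √((0.0000−10.5000)² + (3.0000−4.5000)²) = 10.6066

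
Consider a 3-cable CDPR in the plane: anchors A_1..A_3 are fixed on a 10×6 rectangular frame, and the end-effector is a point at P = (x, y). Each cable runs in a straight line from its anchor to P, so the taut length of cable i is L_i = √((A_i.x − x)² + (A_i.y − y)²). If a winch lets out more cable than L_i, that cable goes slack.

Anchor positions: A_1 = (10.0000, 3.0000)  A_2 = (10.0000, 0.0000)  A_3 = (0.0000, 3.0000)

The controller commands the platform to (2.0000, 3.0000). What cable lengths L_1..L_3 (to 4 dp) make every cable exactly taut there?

(8.0000, 8.5440, 2.0000)

L_1 = √((10.0000−2.0000)² + (3.0000−3.0000)²) = 8.0000
L_2 = √((10.0000−2.0000)² + (0.0000−3.0000)²) = 8.5440
L_3 = √((0.0000−2.0000)² + (3.0000−3.0000)²) = 2.0000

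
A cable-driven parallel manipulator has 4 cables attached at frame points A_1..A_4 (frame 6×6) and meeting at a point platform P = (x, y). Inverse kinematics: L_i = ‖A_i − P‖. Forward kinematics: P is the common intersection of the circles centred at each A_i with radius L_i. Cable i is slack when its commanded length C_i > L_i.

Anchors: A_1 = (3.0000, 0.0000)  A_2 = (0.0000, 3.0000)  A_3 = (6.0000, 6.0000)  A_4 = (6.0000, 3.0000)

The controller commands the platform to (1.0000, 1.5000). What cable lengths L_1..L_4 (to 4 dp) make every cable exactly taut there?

L_1: Δ = A_1−P = (2.0000, -1.5000) → ‖Δ‖ = √6.2500 = 2.5000
L_2: Δ = A_2−P = (-1.0000, 1.5000) → ‖Δ‖ = √3.2500 = 1.8028
L_3: Δ = A_3−P = (5.0000, 4.5000) → ‖Δ‖ = √45.2500 = 6.7268
L_4: Δ = A_4−P = (5.0000, 1.5000) → ‖Δ‖ = √27.2500 = 5.2202

(2.5000, 1.8028, 6.7268, 5.2202)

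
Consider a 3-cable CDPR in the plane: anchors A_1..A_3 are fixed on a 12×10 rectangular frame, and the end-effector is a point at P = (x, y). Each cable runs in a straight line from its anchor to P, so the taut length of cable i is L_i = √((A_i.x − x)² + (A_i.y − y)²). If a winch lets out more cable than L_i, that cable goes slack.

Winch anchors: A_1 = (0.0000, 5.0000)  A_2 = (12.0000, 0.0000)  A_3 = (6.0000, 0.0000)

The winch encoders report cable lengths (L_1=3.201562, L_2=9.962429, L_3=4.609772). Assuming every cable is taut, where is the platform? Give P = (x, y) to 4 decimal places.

each cable: (A_i−P)·(A_i−P) = L_i²; let c_i = ‖A_i‖²−L_i²
c_1 = 0.0000+25.0000−10.2500 = 14.7500
row 1: -24.0000x + 10.0000y = -30.0000  (c_2=44.7500)
row 2: -12.0000x + 10.0000y = 0.0000  (c_3=14.7500)
Cramer on rows 1–2 → x = 2.5000, y = 3.0000

(2.5000, 3.0000)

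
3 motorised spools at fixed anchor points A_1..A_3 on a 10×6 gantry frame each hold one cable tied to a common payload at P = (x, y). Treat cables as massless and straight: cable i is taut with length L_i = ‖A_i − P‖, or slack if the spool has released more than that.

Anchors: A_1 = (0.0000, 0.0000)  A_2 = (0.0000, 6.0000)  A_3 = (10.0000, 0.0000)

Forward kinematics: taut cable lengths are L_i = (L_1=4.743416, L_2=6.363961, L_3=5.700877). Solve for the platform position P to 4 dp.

expand ‖A_i−P‖²=L_i² and subtract eq 1 (q_i ≔ ‖A_i‖²−L_i²)
q_1 = 0.0000+0.0000−22.5000 = -22.5000
eq1−eq2 → [0.0000  -12.0000]·P = -18.0000
eq1−eq3 → [-20.0000  0.0000]·P = -90.0000
2×2 solve → P = (4.5000, 1.5000)

(4.5000, 1.5000)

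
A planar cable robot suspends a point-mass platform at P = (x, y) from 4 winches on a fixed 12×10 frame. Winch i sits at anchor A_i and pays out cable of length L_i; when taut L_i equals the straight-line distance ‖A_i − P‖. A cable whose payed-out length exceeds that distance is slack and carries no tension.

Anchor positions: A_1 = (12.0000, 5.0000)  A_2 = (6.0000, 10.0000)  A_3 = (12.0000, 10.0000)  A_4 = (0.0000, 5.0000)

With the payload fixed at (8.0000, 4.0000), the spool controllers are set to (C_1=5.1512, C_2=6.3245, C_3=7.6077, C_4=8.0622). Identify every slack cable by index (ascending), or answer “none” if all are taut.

1, 3

cable 1: L_1 = ‖A_1−P‖ = 4.1231;  C_1 = 5.1512 → slack
cable 2: L_2 = ‖A_2−P‖ = 6.3246;  C_2 = 6.3245 → taut
cable 3: L_3 = ‖A_3−P‖ = 7.2111;  C_3 = 7.6077 → slack
cable 4: L_4 = ‖A_4−P‖ = 8.0623;  C_4 = 8.0622 → taut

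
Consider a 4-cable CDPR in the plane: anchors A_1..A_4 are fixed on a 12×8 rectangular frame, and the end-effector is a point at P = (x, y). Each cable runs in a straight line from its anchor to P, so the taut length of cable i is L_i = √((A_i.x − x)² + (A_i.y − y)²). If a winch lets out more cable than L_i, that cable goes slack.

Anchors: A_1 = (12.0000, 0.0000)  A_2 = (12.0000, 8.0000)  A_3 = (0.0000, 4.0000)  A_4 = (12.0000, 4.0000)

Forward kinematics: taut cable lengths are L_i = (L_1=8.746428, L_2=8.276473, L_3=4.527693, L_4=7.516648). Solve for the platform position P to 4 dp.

(4.5000, 4.5000)

circle eqns → linear via eq_j − eq_1; set k_j = A_j·A_j − L_j²
k_1 = 144.0000+0.0000−76.5000 = 67.5000
0.0000·x − 16.0000·y = k_1−k_2 = -72.0000
24.0000·x − 8.0000·y = k_1−k_3 = 72.0000
0.0000·x − 8.0000·y = k_1−k_4 = -36.0000
solve first two rows → x=4.5000, y=4.5000
check cable 4: ‖A_4−P‖² = 56.5000 ≈ L_4² = 56.5000 ✓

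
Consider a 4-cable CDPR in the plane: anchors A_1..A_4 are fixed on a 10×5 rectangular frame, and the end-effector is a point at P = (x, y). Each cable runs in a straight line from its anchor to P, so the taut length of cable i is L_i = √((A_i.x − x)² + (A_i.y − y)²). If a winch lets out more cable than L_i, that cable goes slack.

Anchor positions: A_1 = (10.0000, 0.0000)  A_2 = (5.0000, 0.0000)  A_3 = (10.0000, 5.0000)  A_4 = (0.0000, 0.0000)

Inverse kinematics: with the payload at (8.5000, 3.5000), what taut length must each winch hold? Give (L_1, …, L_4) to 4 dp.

(3.8079, 4.9497, 2.1213, 9.1924)

L_1: Δ = A_1−P = (1.5000, -3.5000) → ‖Δ‖ = √14.5000 = 3.8079
L_2: Δ = A_2−P = (-3.5000, -3.5000) → ‖Δ‖ = √24.5000 = 4.9497
L_3: Δ = A_3−P = (1.5000, 1.5000) → ‖Δ‖ = √4.5000 = 2.1213
L_4: Δ = A_4−P = (-8.5000, -3.5000) → ‖Δ‖ = √84.5000 = 9.1924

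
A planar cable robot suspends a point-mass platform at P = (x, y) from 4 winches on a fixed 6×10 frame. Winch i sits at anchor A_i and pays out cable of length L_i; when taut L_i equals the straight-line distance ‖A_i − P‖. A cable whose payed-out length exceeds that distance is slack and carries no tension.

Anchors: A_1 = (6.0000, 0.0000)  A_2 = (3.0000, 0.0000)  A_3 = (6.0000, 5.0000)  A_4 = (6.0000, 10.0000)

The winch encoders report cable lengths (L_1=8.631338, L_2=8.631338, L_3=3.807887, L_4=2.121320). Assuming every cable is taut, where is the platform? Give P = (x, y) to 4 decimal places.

each cable: (A_i−P)·(A_i−P) = L_i²; let c_i = ‖A_i‖²−L_i²
c_1 = 36.0000+0.0000−74.5000 = -38.5000
row 1: 6.0000x + 0.0000y = 27.0000  (c_2=-65.5000)
row 2: 0.0000x − 10.0000y = -85.0000  (c_3=46.5000)
row 3: 0.0000x − 20.0000y = -170.0000  (c_4=131.5000)
Cramer on rows 1–2 → x = 4.5000, y = 8.5000
check cable 4: ‖A_4−P‖² = 4.5000 ≈ L_4² = 4.5000 ✓

(4.5000, 8.5000)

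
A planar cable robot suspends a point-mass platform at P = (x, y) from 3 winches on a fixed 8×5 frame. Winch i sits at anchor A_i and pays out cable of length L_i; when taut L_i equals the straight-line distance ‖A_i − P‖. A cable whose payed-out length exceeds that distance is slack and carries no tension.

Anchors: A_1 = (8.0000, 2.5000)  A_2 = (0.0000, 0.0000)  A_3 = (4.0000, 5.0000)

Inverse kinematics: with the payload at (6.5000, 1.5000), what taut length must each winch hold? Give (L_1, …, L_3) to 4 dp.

cable 1: Δx=1.5000, Δy=1.0000; L_1 = √(Δx²+Δy²) = 1.8028
cable 2: Δx=-6.5000, Δy=-1.5000; L_2 = √(Δx²+Δy²) = 6.6708
cable 3: Δx=-2.5000, Δy=3.5000; L_3 = √(Δx²+Δy²) = 4.3012

(1.8028, 6.6708, 4.3012)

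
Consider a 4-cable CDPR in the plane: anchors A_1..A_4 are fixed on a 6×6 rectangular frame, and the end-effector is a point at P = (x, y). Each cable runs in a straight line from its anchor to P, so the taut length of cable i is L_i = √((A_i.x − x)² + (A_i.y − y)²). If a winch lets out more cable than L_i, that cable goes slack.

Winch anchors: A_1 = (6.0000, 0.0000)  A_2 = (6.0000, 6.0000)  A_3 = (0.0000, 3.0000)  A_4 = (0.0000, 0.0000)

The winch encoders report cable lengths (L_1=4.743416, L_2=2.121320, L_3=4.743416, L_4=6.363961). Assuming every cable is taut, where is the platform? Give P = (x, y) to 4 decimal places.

circle eqns → linear via eq_j − eq_1; set q_j = A_j·A_j − L_j²
q_1 = 36.0000+0.0000−22.5000 = 13.5000
0.0000·x − 12.0000·y = q_1−q_2 = -54.0000
12.0000·x − 6.0000·y = q_1−q_3 = 27.0000
12.0000·x + 0.0000·y = q_1−q_4 = 54.0000
solve first two rows → x=4.5000, y=4.5000
check cable 4: ‖A_4−P‖² = 40.5000 ≈ L_4² = 40.5000 ✓

(4.5000, 4.5000)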